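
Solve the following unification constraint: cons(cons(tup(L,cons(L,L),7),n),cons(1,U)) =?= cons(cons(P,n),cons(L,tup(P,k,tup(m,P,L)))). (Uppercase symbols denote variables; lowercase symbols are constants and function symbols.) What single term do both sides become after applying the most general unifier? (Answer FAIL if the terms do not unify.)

cons(cons(tup(1,cons(1,1),7),n),cons(1,tup(tup(1,cons(1,1),7),k,tup(m,tup(1,cons(1,1),7),1))))

Decompose cons/2: cons(tup(L,cons(L,L),7),n) =?= cons(P,n),  cons(1,U) =?= cons(L,tup(P,k,tup(m,P,L))).
Decompose cons/2: tup(L,cons(L,L),7) =?= P,  n =?= n.
Bind P := tup(L,cons(L,L),7); substituting into the one remaining equation that mentions P gives: cons(1,U) =?= cons(L,tup(tup(L,cons(L,L),7),k,tup(m,tup(L,cons(L,L),7),L))).
Delete trivial equation n =?= n.
Decompose cons/2: 1 =?= L,  U =?= tup(tup(L,cons(L,L),7),k,tup(m,tup(L,cons(L,L),7),L)).
Bind L := 1; substituting into the remaining equation gives: U =?= tup(tup(1,cons(1,1),7),k,tup(m,tup(1,cons(1,1),7),1)). Substituting into the earlier binding gives P := tup(1,cons(1,1),7).
Bind U := tup(tup(1,cons(1,1),7),k,tup(m,tup(1,cons(1,1),7),1)).
Applying the MGU to either side gives cons(cons(tup(1,cons(1,1),7),n),cons(1,tup(tup(1,cons(1,1),7),k,tup(m,tup(1,cons(1,1),7),1)))).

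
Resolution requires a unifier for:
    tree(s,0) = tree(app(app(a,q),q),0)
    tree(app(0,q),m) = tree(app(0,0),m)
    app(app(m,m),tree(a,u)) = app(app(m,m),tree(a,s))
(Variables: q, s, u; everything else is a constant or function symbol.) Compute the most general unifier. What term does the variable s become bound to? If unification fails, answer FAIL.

app(app(a,0),0)

Decompose tree/2: s = app(app(a,q),q),  0 = 0.
Bind s := app(app(a,q),q); substituting into the one remaining equation that mentions s gives: app(app(m,m),tree(a,u)) = app(app(m,m),tree(a,app(app(a,q),q))).
Delete trivial equation 0 = 0.
Decompose tree/2: app(0,q) = app(0,0),  m = m.
Decompose app/2: 0 = 0,  q = 0.
Delete trivial equation 0 = 0.
Bind q := 0; substituting into the one remaining equation that mentions q gives: app(app(m,m),tree(a,u)) = app(app(m,m),tree(a,app(app(a,0),0))). Substituting into the earlier binding gives s := app(app(a,0),0).
Delete trivial equation m = m.
Decompose app/2: app(m,m) = app(m,m),  tree(a,u) = tree(a,app(app(a,0),0)).
Delete trivial equation app(m,m) = app(m,m).
Decompose tree/2: a = a,  u = app(app(a,0),0).
Delete trivial equation a = a.
Bind u := app(app(a,0),0).
MGU = { s -> app(app(a,0),0), q -> 0, u -> app(app(a,0),0) }, so s -> app(app(a,0),0).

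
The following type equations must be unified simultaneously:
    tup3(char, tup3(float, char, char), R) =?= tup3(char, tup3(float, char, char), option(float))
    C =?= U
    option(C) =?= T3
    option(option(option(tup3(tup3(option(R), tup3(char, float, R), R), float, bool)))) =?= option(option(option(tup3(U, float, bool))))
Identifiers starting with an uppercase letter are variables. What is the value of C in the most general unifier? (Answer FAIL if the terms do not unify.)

tup3(option(option(float)), tup3(char, float, option(float)), option(float))

Decompose tup3/3: char =?= char,  tup3(float, char, char) =?= tup3(float, char, char),  R =?= option(float).
Delete trivial equation char =?= char.
Delete trivial equation tup3(float, char, char) =?= tup3(float, char, char).
Bind R := option(float); substituting into the one remaining equation that mentions R gives: option(option(option(tup3(tup3(option(option(float)), tup3(char, float, option(float)), option(float)), float, bool)))) =?= option(option(option(tup3(U, float, bool)))).
Bind C := U; substituting into the one remaining equation that mentions C gives: option(U) =?= T3.
Bind T3 := option(U); no other remaining equation mentions T3.
Decompose option/1: option(option(tup3(tup3(option(option(float)), tup3(char, float, option(float)), option(float)), float, bool))) =?= option(option(tup3(U, float, bool))).
Decompose option/1: option(tup3(tup3(option(option(float)), tup3(char, float, option(float)), option(float)), float, bool)) =?= option(tup3(U, float, bool)).
Decompose option/1: tup3(tup3(option(option(float)), tup3(char, float, option(float)), option(float)), float, bool) =?= tup3(U, float, bool).
Decompose tup3/3: tup3(option(option(float)), tup3(char, float, option(float)), option(float)) =?= U,  float =?= float,  bool =?= bool.
Bind U := tup3(option(option(float)), tup3(char, float, option(float)), option(float)); no other remaining equation mentions U. Substituting into the earlier bindings gives C := tup3(option(option(float)), tup3(char, float, option(float)), option(float)), T3 := option(tup3(option(option(float)), tup3(char, float, option(float)), option(float))).
Delete trivial equation float =?= float.
Delete trivial equation bool =?= bool.
MGU = { R := option(float), C := tup3(option(option(float)), tup3(char, float, option(float)), option(float)), T3 := option(tup3(option(option(float)), tup3(char, float, option(float)), option(float))), U := tup3(option(option(float)), tup3(char, float, option(float)), option(float)) }, so C := tup3(option(option(float)), tup3(char, float, option(float)), option(float)).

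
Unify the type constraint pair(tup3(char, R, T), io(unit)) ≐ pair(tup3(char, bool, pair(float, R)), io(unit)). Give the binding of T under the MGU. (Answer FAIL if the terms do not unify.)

Decompose pair/2: tup3(char, R, T) ≐ tup3(char, bool, pair(float, R)),  io(unit) ≐ io(unit).
Decompose tup3/3: char ≐ char,  R ≐ bool,  T ≐ pair(float, R).
Delete trivial equation char ≐ char.
Bind R := bool; substituting into the one remaining equation that mentions R gives: T ≐ pair(float, bool).
Bind T := pair(float, bool); no other remaining equation mentions T.
Delete trivial equation io(unit) ≐ io(unit).
MGU = { R -> bool, T -> pair(float, bool) }, so T -> pair(float, bool).

pair(float, bool)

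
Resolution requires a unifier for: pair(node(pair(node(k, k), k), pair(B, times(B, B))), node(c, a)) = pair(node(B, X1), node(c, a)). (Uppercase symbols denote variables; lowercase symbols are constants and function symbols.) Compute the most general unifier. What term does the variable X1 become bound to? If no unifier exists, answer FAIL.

Decompose pair/2: node(pair(node(k, k), k), pair(B, times(B, B))) = node(B, X1),  node(c, a) = node(c, a).
Decompose node/2: pair(node(k, k), k) = B,  pair(B, times(B, B)) = X1.
Bind B := pair(node(k, k), k); substituting into the one remaining equation that mentions B gives: pair(pair(node(k, k), k), times(pair(node(k, k), k), pair(node(k, k), k))) = X1.
Bind X1 := pair(pair(node(k, k), k), times(pair(node(k, k), k), pair(node(k, k), k))); no other remaining equation mentions X1.
Delete trivial equation node(c, a) = node(c, a).
MGU = { B ↦ pair(node(k, k), k), X1 ↦ pair(pair(node(k, k), k), times(pair(node(k, k), k), pair(node(k, k), k))) }, so X1 ↦ pair(pair(node(k, k), k), times(pair(node(k, k), k), pair(node(k, k), k))).

pair(pair(node(k, k), k), times(pair(node(k, k), k), pair(node(k, k), k)))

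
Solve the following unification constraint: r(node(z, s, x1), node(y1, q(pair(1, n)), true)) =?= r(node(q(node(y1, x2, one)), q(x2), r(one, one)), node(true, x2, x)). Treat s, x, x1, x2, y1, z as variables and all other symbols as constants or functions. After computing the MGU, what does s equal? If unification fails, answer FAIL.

Decompose r/2: node(z, s, x1) =?= node(q(node(y1, x2, one)), q(x2), r(one, one)),  node(y1, q(pair(1, n)), true) =?= node(true, x2, x).
Decompose node/3: z =?= q(node(y1, x2, one)),  s =?= q(x2),  x1 =?= r(one, one).
Bind z := q(node(y1, x2, one)); no other remaining equation mentions z.
Bind s := q(x2); no other remaining equation mentions s.
Bind x1 := r(one, one); no other remaining equation mentions x1.
Decompose node/3: y1 =?= true,  q(pair(1, n)) =?= x2,  true =?= x.
Bind y1 := true; no other remaining equation mentions y1. Substituting into the earlier binding gives z := q(node(true, x2, one)).
Bind x2 := q(pair(1, n)); no other remaining equation mentions x2. Substituting into the earlier bindings gives z := q(node(true, q(pair(1, n)), one)), s := q(q(pair(1, n))).
Bind x := true.
MGU = { z := q(node(true, q(pair(1, n)), one)), s := q(q(pair(1, n))), x1 := r(one, one), y1 := true, x2 := q(pair(1, n)), x := true }, so s := q(q(pair(1, n))).

q(q(pair(1, n)))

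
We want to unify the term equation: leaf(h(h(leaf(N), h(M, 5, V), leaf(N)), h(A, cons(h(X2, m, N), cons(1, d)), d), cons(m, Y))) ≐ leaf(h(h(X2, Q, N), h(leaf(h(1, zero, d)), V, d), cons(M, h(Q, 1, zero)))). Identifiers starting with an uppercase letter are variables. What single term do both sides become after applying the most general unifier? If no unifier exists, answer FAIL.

FAIL

Decompose leaf/1: h(h(leaf(N), h(M, 5, V), leaf(N)), h(A, cons(h(X2, m, N), cons(1, d)), d), cons(m, Y)) ≐ h(h(X2, Q, N), h(leaf(h(1, zero, d)), V, d), cons(M, h(Q, 1, zero))).
Decompose h/3: h(leaf(N), h(M, 5, V), leaf(N)) ≐ h(X2, Q, N),  h(A, cons(h(X2, m, N), cons(1, d)), d) ≐ h(leaf(h(1, zero, d)), V, d),  cons(m, Y) ≐ cons(M, h(Q, 1, zero)).
Decompose h/3: leaf(N) ≐ X2,  h(M, 5, V) ≐ Q,  leaf(N) ≐ N.
Bind X2 := leaf(N); substituting into the one remaining equation that mentions X2 gives: h(A, cons(h(leaf(N), m, N), cons(1, d)), d) ≐ h(leaf(h(1, zero, d)), V, d).
Bind Q := h(M, 5, V); substituting into the one remaining equation that mentions Q gives: cons(m, Y) ≐ cons(M, h(h(M, 5, V), 1, zero)).
Occurs check fails: N occurs in leaf(N); the equation N ≐ leaf(N) has no finite solution.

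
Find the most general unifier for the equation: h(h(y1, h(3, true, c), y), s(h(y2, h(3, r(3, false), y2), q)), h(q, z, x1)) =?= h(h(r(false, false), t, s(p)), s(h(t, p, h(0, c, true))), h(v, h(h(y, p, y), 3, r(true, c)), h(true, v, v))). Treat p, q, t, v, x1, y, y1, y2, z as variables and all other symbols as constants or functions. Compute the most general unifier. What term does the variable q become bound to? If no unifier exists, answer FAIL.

h(0, c, true)

Decompose h/3: h(y1, h(3, true, c), y) =?= h(r(false, false), t, s(p)),  s(h(y2, h(3, r(3, false), y2), q)) =?= s(h(t, p, h(0, c, true))),  h(q, z, x1) =?= h(v, h(h(y, p, y), 3, r(true, c)), h(true, v, v)).
Decompose h/3: y1 =?= r(false, false),  h(3, true, c) =?= t,  y =?= s(p).
Bind y1 := r(false, false); no other remaining equation mentions y1.
Bind t := h(3, true, c); substituting into the one remaining equation that mentions t gives: s(h(y2, h(3, r(3, false), y2), q)) =?= s(h(h(3, true, c), p, h(0, c, true))).
Bind y := s(p); substituting into the one remaining equation that mentions y gives: h(q, z, x1) =?= h(v, h(h(s(p), p, s(p)), 3, r(true, c)), h(true, v, v)).
Decompose s/1: h(y2, h(3, r(3, false), y2), q) =?= h(h(3, true, c), p, h(0, c, true)).
Decompose h/3: y2 =?= h(3, true, c),  h(3, r(3, false), y2) =?= p,  q =?= h(0, c, true).
Bind y2 := h(3, true, c); substituting into the one remaining equation that mentions y2 gives: h(3, r(3, false), h(3, true, c)) =?= p.
Bind p := h(3, r(3, false), h(3, true, c)); substituting into the one remaining equation that mentions p gives: h(q, z, x1) =?= h(v, h(h(s(h(3, r(3, false), h(3, true, c))), h(3, r(3, false), h(3, true, c)), s(h(3, r(3, false), h(3, true, c)))), 3, r(true, c)), h(true, v, v)). Substituting into the earlier binding gives y := s(h(3, r(3, false), h(3, true, c))).
Bind q := h(0, c, true); substituting into the remaining equation gives: h(h(0, c, true), z, x1) =?= h(v, h(h(s(h(3, r(3, false), h(3, true, c))), h(3, r(3, false), h(3, true, c)), s(h(3, r(3, false), h(3, true, c)))), 3, r(true, c)), h(true, v, v)).
Decompose h/3: h(0, c, true) =?= v,  z =?= h(h(s(h(3, r(3, false), h(3, true, c))), h(3, r(3, false), h(3, true, c)), s(h(3, r(3, false), h(3, true, c)))), 3, r(true, c)),  x1 =?= h(true, v, v).
Bind v := h(0, c, true); substituting into the one remaining equation that mentions v gives: x1 =?= h(true, h(0, c, true), h(0, c, true)).
Bind z := h(h(s(h(3, r(3, false), h(3, true, c))), h(3, r(3, false), h(3, true, c)), s(h(3, r(3, false), h(3, true, c)))), 3, r(true, c)); no other remaining equation mentions z.
Bind x1 := h(true, h(0, c, true), h(0, c, true)).
MGU = { y1 -> r(false, false), t -> h(3, true, c), y -> s(h(3, r(3, false), h(3, true, c))), y2 -> h(3, true, c), p -> h(3, r(3, false), h(3, true, c)), q -> h(0, c, true), v -> h(0, c, true), z -> h(h(s(h(3, r(3, false), h(3, true, c))), h(3, r(3, false), h(3, true, c)), s(h(3, r(3, false), h(3, true, c)))), 3, r(true, c)), x1 -> h(true, h(0, c, true), h(0, c, true)) }, so q -> h(0, c, true).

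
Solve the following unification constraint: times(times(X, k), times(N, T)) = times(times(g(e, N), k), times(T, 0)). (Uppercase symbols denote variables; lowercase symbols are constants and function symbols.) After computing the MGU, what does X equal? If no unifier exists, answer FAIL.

Decompose times/2: times(X, k) = times(g(e, N), k),  times(N, T) = times(T, 0).
Decompose times/2: X = g(e, N),  k = k.
Bind X := g(e, N); no other remaining equation mentions X.
Delete trivial equation k = k.
Decompose times/2: N = T,  T = 0.
Bind N := T; no other remaining equation mentions N. Substituting into the earlier binding gives X := g(e, T).
Bind T := 0. Substituting into the earlier bindings gives X := g(e, 0), N := 0.
MGU = { X := g(e, 0), N := 0, T := 0 }, so X := g(e, 0).

g(e, 0)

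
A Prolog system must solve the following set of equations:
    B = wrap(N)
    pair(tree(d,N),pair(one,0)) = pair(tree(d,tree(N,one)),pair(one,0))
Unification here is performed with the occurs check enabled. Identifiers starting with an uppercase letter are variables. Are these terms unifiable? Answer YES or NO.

NO

Bind B := wrap(N); no other remaining equation mentions B.
Decompose pair/2: tree(d,N) = tree(d,tree(N,one)),  pair(one,0) = pair(one,0).
Decompose tree/2: d = d,  N = tree(N,one).
Delete trivial equation d = d.
Occurs check fails: N occurs in tree(N,one); the equation N = tree(N,one) has no finite solution.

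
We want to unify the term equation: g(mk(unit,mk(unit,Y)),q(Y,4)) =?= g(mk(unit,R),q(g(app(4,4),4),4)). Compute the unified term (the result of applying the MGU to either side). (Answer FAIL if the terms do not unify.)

g(mk(unit,mk(unit,g(app(4,4),4))),q(g(app(4,4),4),4))

Decompose g/2: mk(unit,mk(unit,Y)) =?= mk(unit,R),  q(Y,4) =?= q(g(app(4,4),4),4).
Decompose mk/2: unit =?= unit,  mk(unit,Y) =?= R.
Delete trivial equation unit =?= unit.
Bind R := mk(unit,Y); no other remaining equation mentions R.
Decompose q/2: Y =?= g(app(4,4),4),  4 =?= 4.
Bind Y := g(app(4,4),4); no other remaining equation mentions Y. Substituting into the earlier binding gives R := mk(unit,g(app(4,4),4)).
Delete trivial equation 4 =?= 4.
Applying the MGU to either side gives g(mk(unit,mk(unit,g(app(4,4),4))),q(g(app(4,4),4),4)).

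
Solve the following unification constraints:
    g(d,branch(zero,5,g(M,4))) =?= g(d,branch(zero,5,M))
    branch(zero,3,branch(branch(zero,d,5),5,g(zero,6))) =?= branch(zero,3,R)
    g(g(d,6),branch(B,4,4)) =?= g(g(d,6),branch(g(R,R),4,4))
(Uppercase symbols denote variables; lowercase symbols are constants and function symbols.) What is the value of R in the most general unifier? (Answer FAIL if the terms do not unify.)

FAIL

Decompose g/2: d =?= d,  branch(zero,5,g(M,4)) =?= branch(zero,5,M).
Delete trivial equation d =?= d.
Decompose branch/3: zero =?= zero,  5 =?= 5,  g(M,4) =?= M.
Delete trivial equation zero =?= zero.
Delete trivial equation 5 =?= 5.
Occurs check fails: M occurs in g(M,4); the equation M =?= g(M,4) has no finite solution.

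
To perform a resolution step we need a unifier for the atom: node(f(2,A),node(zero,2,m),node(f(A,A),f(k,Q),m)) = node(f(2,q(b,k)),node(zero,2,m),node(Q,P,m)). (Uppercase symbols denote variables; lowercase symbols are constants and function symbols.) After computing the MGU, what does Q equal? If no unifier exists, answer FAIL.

Decompose node/3: f(2,A) = f(2,q(b,k)),  node(zero,2,m) = node(zero,2,m),  node(f(A,A),f(k,Q),m) = node(Q,P,m).
Decompose f/2: 2 = 2,  A = q(b,k).
Delete trivial equation 2 = 2.
Bind A := q(b,k); substituting into the one remaining equation that mentions A gives: node(f(q(b,k),q(b,k)),f(k,Q),m) = node(Q,P,m).
Delete trivial equation node(zero,2,m) = node(zero,2,m).
Decompose node/3: f(q(b,k),q(b,k)) = Q,  f(k,Q) = P,  m = m.
Bind Q := f(q(b,k),q(b,k)); substituting into the one remaining equation that mentions Q gives: f(k,f(q(b,k),q(b,k))) = P.
Bind P := f(k,f(q(b,k),q(b,k))); no other remaining equation mentions P.
Delete trivial equation m = m.
MGU = { A ↦ q(b,k), Q ↦ f(q(b,k),q(b,k)), P ↦ f(k,f(q(b,k),q(b,k))) }, so Q ↦ f(q(b,k),q(b,k)).

f(q(b,k),q(b,k))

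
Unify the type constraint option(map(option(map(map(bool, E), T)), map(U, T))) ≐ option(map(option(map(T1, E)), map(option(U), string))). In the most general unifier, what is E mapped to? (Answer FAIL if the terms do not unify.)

FAIL

Decompose option/1: map(option(map(map(bool, E), T)), map(U, T)) ≐ map(option(map(T1, E)), map(option(U), string)).
Decompose map/2: option(map(map(bool, E), T)) ≐ option(map(T1, E)),  map(U, T) ≐ map(option(U), string).
Decompose option/1: map(map(bool, E), T) ≐ map(T1, E).
Decompose map/2: map(bool, E) ≐ T1,  T ≐ E.
Bind T1 := map(bool, E); no other remaining equation mentions T1.
Bind T := E; substituting into the remaining equation gives: map(U, E) ≐ map(option(U), string).
Decompose map/2: U ≐ option(U),  E ≐ string.
Occurs check fails: U occurs in option(U); the equation U ≐ option(U) has no finite solution.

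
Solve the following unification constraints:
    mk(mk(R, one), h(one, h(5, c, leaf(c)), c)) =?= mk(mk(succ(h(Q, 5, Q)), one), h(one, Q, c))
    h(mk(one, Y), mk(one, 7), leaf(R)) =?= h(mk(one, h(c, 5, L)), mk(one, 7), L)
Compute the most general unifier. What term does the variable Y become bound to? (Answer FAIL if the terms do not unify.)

h(c, 5, leaf(succ(h(h(5, c, leaf(c)), 5, h(5, c, leaf(c))))))

Decompose mk/2: mk(R, one) =?= mk(succ(h(Q, 5, Q)), one),  h(one, h(5, c, leaf(c)), c) =?= h(one, Q, c).
Decompose mk/2: R =?= succ(h(Q, 5, Q)),  one =?= one.
Bind R := succ(h(Q, 5, Q)); substituting into the one remaining equation that mentions R gives: h(mk(one, Y), mk(one, 7), leaf(succ(h(Q, 5, Q)))) =?= h(mk(one, h(c, 5, L)), mk(one, 7), L).
Delete trivial equation one =?= one.
Decompose h/3: one =?= one,  h(5, c, leaf(c)) =?= Q,  c =?= c.
Delete trivial equation one =?= one.
Bind Q := h(5, c, leaf(c)); substituting into the one remaining equation that mentions Q gives: h(mk(one, Y), mk(one, 7), leaf(succ(h(h(5, c, leaf(c)), 5, h(5, c, leaf(c)))))) =?= h(mk(one, h(c, 5, L)), mk(one, 7), L). Substituting into the earlier binding gives R := succ(h(h(5, c, leaf(c)), 5, h(5, c, leaf(c)))).
Delete trivial equation c =?= c.
Decompose h/3: mk(one, Y) =?= mk(one, h(c, 5, L)),  mk(one, 7) =?= mk(one, 7),  leaf(succ(h(h(5, c, leaf(c)), 5, h(5, c, leaf(c))))) =?= L.
Decompose mk/2: one =?= one,  Y =?= h(c, 5, L).
Delete trivial equation one =?= one.
Bind Y := h(c, 5, L); no other remaining equation mentions Y.
Delete trivial equation mk(one, 7) =?= mk(one, 7).
Bind L := leaf(succ(h(h(5, c, leaf(c)), 5, h(5, c, leaf(c))))). Substituting into the earlier binding gives Y := h(c, 5, leaf(succ(h(h(5, c, leaf(c)), 5, h(5, c, leaf(c)))))).
MGU = { R -> succ(h(h(5, c, leaf(c)), 5, h(5, c, leaf(c)))), Q -> h(5, c, leaf(c)), Y -> h(c, 5, leaf(succ(h(h(5, c, leaf(c)), 5, h(5, c, leaf(c)))))), L -> leaf(succ(h(h(5, c, leaf(c)), 5, h(5, c, leaf(c))))) }, so Y -> h(c, 5, leaf(succ(h(h(5, c, leaf(c)), 5, h(5, c, leaf(c)))))).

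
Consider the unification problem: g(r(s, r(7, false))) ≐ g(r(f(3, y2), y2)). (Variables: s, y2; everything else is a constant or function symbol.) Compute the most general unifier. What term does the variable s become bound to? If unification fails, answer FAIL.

Decompose g/1: r(s, r(7, false)) ≐ r(f(3, y2), y2).
Decompose r/2: s ≐ f(3, y2),  r(7, false) ≐ y2.
Bind s := f(3, y2); no other remaining equation mentions s.
Bind y2 := r(7, false). Substituting into the earlier binding gives s := f(3, r(7, false)).
MGU = { s -> f(3, r(7, false)), y2 -> r(7, false) }, so s -> f(3, r(7, false)).

f(3, r(7, false))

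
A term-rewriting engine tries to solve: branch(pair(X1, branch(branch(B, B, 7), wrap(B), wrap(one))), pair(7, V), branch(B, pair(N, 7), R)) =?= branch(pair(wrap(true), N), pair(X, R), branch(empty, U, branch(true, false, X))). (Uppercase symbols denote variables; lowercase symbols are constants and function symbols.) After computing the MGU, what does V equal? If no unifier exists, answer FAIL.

branch(true, false, 7)

Decompose branch/3: pair(X1, branch(branch(B, B, 7), wrap(B), wrap(one))) =?= pair(wrap(true), N),  pair(7, V) =?= pair(X, R),  branch(B, pair(N, 7), R) =?= branch(empty, U, branch(true, false, X)).
Decompose pair/2: X1 =?= wrap(true),  branch(branch(B, B, 7), wrap(B), wrap(one)) =?= N.
Bind X1 := wrap(true); no other remaining equation mentions X1.
Bind N := branch(branch(B, B, 7), wrap(B), wrap(one)); substituting into the one remaining equation that mentions N gives: branch(B, pair(branch(branch(B, B, 7), wrap(B), wrap(one)), 7), R) =?= branch(empty, U, branch(true, false, X)).
Decompose pair/2: 7 =?= X,  V =?= R.
Bind X := 7; substituting into the one remaining equation that mentions X gives: branch(B, pair(branch(branch(B, B, 7), wrap(B), wrap(one)), 7), R) =?= branch(empty, U, branch(true, false, 7)).
Bind V := R; no other remaining equation mentions V.
Decompose branch/3: B =?= empty,  pair(branch(branch(B, B, 7), wrap(B), wrap(one)), 7) =?= U,  R =?= branch(true, false, 7).
Bind B := empty; substituting into the one remaining equation that mentions B gives: pair(branch(branch(empty, empty, 7), wrap(empty), wrap(one)), 7) =?= U. Substituting into the earlier binding gives N := branch(branch(empty, empty, 7), wrap(empty), wrap(one)).
Bind U := pair(branch(branch(empty, empty, 7), wrap(empty), wrap(one)), 7); no other remaining equation mentions U.
Bind R := branch(true, false, 7). Substituting into the earlier binding gives V := branch(true, false, 7).
MGU = { X1 ↦ wrap(true), N ↦ branch(branch(empty, empty, 7), wrap(empty), wrap(one)), X ↦ 7, V ↦ branch(true, false, 7), B ↦ empty, U ↦ pair(branch(branch(empty, empty, 7), wrap(empty), wrap(one)), 7), R ↦ branch(true, false, 7) }, so V ↦ branch(true, false, 7).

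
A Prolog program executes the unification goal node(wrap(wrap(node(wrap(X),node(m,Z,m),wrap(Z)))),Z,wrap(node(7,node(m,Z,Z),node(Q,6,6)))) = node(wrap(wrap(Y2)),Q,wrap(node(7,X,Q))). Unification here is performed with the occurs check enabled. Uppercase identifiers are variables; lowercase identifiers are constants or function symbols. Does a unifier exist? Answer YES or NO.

Decompose node/3: wrap(wrap(node(wrap(X),node(m,Z,m),wrap(Z)))) = wrap(wrap(Y2)),  Z = Q,  wrap(node(7,node(m,Z,Z),node(Q,6,6))) = wrap(node(7,X,Q)).
Decompose wrap/1: wrap(node(wrap(X),node(m,Z,m),wrap(Z))) = wrap(Y2).
Decompose wrap/1: node(wrap(X),node(m,Z,m),wrap(Z)) = Y2.
Bind Y2 := node(wrap(X),node(m,Z,m),wrap(Z)); no other remaining equation mentions Y2.
Bind Z := Q; substituting into the remaining equation gives: wrap(node(7,node(m,Q,Q),node(Q,6,6))) = wrap(node(7,X,Q)). Substituting into the earlier binding gives Y2 := node(wrap(X),node(m,Q,m),wrap(Q)).
Decompose wrap/1: node(7,node(m,Q,Q),node(Q,6,6)) = node(7,X,Q).
Decompose node/3: 7 = 7,  node(m,Q,Q) = X,  node(Q,6,6) = Q.
Delete trivial equation 7 = 7.
Bind X := node(m,Q,Q); no other remaining equation mentions X. Substituting into the earlier binding gives Y2 := node(wrap(node(m,Q,Q)),node(m,Q,m),wrap(Q)).
Occurs check fails: Q occurs in node(Q,6,6); the equation Q = node(Q,6,6) has no finite solution.

NO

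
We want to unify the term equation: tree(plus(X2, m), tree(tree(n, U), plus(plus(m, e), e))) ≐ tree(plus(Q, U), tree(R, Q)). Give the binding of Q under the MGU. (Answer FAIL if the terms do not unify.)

plus(plus(m, e), e)

Decompose tree/2: plus(X2, m) ≐ plus(Q, U),  tree(tree(n, U), plus(plus(m, e), e)) ≐ tree(R, Q).
Decompose plus/2: X2 ≐ Q,  m ≐ U.
Bind X2 := Q; no other remaining equation mentions X2.
Bind U := m; substituting into the remaining equation gives: tree(tree(n, m), plus(plus(m, e), e)) ≐ tree(R, Q).
Decompose tree/2: tree(n, m) ≐ R,  plus(plus(m, e), e) ≐ Q.
Bind R := tree(n, m); no other remaining equation mentions R.
Bind Q := plus(plus(m, e), e). Substituting into the earlier binding gives X2 := plus(plus(m, e), e).
MGU = { X2 ↦ plus(plus(m, e), e), U ↦ m, R ↦ tree(n, m), Q ↦ plus(plus(m, e), e) }, so Q ↦ plus(plus(m, e), e).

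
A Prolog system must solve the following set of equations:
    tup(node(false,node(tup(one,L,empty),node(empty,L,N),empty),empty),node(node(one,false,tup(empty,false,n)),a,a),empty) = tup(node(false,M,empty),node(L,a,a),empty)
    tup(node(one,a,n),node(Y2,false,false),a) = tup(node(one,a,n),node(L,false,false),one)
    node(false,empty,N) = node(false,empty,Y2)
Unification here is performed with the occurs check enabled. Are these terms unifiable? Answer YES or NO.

Decompose tup/3: node(false,node(tup(one,L,empty),node(empty,L,N),empty),empty) = node(false,M,empty),  node(node(one,false,tup(empty,false,n)),a,a) = node(L,a,a),  empty = empty.
Decompose node/3: false = false,  node(tup(one,L,empty),node(empty,L,N),empty) = M,  empty = empty.
Delete trivial equation false = false.
Bind M := node(tup(one,L,empty),node(empty,L,N),empty); no other remaining equation mentions M.
Delete trivial equation empty = empty.
Decompose node/3: node(one,false,tup(empty,false,n)) = L,  a = a,  a = a.
Bind L := node(one,false,tup(empty,false,n)); substituting into the one remaining equation that mentions L gives: tup(node(one,a,n),node(Y2,false,false),a) = tup(node(one,a,n),node(node(one,false,tup(empty,false,n)),false,false),one). Substituting into the earlier binding gives M := node(tup(one,node(one,false,tup(empty,false,n)),empty),node(empty,node(one,false,tup(empty,false,n)),N),empty).
Delete trivial equation a = a.
Delete trivial equation a = a.
Delete trivial equation empty = empty.
Decompose tup/3: node(one,a,n) = node(one,a,n),  node(Y2,false,false) = node(node(one,false,tup(empty,false,n)),false,false),  a = one.
Delete trivial equation node(one,a,n) = node(one,a,n).
Decompose node/3: Y2 = node(one,false,tup(empty,false,n)),  false = false,  false = false.
Bind Y2 := node(one,false,tup(empty,false,n)); substituting into the one remaining equation that mentions Y2 gives: node(false,empty,N) = node(false,empty,node(one,false,tup(empty,false,n))).
Delete trivial equation false = false.
Delete trivial equation false = false.
Clash: constants a and one differ; no unifier exists.

NO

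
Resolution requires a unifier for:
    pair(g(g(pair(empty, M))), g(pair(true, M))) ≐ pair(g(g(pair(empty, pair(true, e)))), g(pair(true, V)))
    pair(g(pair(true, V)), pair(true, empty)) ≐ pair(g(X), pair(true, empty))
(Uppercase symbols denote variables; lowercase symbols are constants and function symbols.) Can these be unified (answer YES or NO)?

YES

Decompose pair/2: g(g(pair(empty, M))) ≐ g(g(pair(empty, pair(true, e)))),  g(pair(true, M)) ≐ g(pair(true, V)).
Decompose g/1: g(pair(empty, M)) ≐ g(pair(empty, pair(true, e))).
Decompose g/1: pair(empty, M) ≐ pair(empty, pair(true, e)).
Decompose pair/2: empty ≐ empty,  M ≐ pair(true, e).
Delete trivial equation empty ≐ empty.
Bind M := pair(true, e); substituting into the one remaining equation that mentions M gives: g(pair(true, pair(true, e))) ≐ g(pair(true, V)).
Decompose g/1: pair(true, pair(true, e)) ≐ pair(true, V).
Decompose pair/2: true ≐ true,  pair(true, e) ≐ V.
Delete trivial equation true ≐ true.
Bind V := pair(true, e); substituting into the remaining equation gives: pair(g(pair(true, pair(true, e))), pair(true, empty)) ≐ pair(g(X), pair(true, empty)).
Decompose pair/2: g(pair(true, pair(true, e))) ≐ g(X),  pair(true, empty) ≐ pair(true, empty).
Decompose g/1: pair(true, pair(true, e)) ≐ X.
Bind X := pair(true, pair(true, e)); no other remaining equation mentions X.
Delete trivial equation pair(true, empty) ≐ pair(true, empty).
No equations remain and no clash or occurs-check failure arose, so a unifier exists.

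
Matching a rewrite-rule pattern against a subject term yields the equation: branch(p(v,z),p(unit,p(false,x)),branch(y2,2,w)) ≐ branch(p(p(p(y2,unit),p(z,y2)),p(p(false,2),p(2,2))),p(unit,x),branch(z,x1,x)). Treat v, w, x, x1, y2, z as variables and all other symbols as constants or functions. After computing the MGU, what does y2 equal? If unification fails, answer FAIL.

FAIL

Decompose branch/3: p(v,z) ≐ p(p(p(y2,unit),p(z,y2)),p(p(false,2),p(2,2))),  p(unit,p(false,x)) ≐ p(unit,x),  branch(y2,2,w) ≐ branch(z,x1,x).
Decompose p/2: v ≐ p(p(y2,unit),p(z,y2)),  z ≐ p(p(false,2),p(2,2)).
Bind v := p(p(y2,unit),p(z,y2)); no other remaining equation mentions v.
Bind z := p(p(false,2),p(2,2)); substituting into the one remaining equation that mentions z gives: branch(y2,2,w) ≐ branch(p(p(false,2),p(2,2)),x1,x). Substituting into the earlier binding gives v := p(p(y2,unit),p(p(p(false,2),p(2,2)),y2)).
Decompose p/2: unit ≐ unit,  p(false,x) ≐ x.
Delete trivial equation unit ≐ unit.
Occurs check fails: x occurs in p(false,x); the equation x ≐ p(false,x) has no finite solution.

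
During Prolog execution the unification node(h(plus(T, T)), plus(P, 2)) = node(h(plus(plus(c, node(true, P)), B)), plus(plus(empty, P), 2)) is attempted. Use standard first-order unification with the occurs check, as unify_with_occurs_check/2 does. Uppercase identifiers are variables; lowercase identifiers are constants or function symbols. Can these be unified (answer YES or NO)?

Decompose node/2: h(plus(T, T)) = h(plus(plus(c, node(true, P)), B)),  plus(P, 2) = plus(plus(empty, P), 2).
Decompose h/1: plus(T, T) = plus(plus(c, node(true, P)), B).
Decompose plus/2: T = plus(c, node(true, P)),  T = B.
Bind T := plus(c, node(true, P)); substituting into the one remaining equation that mentions T gives: plus(c, node(true, P)) = B.
Bind B := plus(c, node(true, P)); no other remaining equation mentions B.
Decompose plus/2: P = plus(empty, P),  2 = 2.
Occurs check fails: P occurs in plus(empty, P); the equation P = plus(empty, P) has no finite solution.

NO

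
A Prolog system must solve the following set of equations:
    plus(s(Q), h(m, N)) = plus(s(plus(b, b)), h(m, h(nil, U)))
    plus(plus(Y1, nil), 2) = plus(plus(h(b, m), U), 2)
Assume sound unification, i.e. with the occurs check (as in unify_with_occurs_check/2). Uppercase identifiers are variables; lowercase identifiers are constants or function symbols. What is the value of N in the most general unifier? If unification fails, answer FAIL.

h(nil, nil)

Decompose plus/2: s(Q) = s(plus(b, b)),  h(m, N) = h(m, h(nil, U)).
Decompose s/1: Q = plus(b, b).
Bind Q := plus(b, b); no other remaining equation mentions Q.
Decompose h/2: m = m,  N = h(nil, U).
Delete trivial equation m = m.
Bind N := h(nil, U); no other remaining equation mentions N.
Decompose plus/2: plus(Y1, nil) = plus(h(b, m), U),  2 = 2.
Decompose plus/2: Y1 = h(b, m),  nil = U.
Bind Y1 := h(b, m); no other remaining equation mentions Y1.
Bind U := nil; no other remaining equation mentions U. Substituting into the earlier binding gives N := h(nil, nil).
Delete trivial equation 2 = 2.
MGU = { Q ↦ plus(b, b), N ↦ h(nil, nil), Y1 ↦ h(b, m), U ↦ nil }, so N ↦ h(nil, nil).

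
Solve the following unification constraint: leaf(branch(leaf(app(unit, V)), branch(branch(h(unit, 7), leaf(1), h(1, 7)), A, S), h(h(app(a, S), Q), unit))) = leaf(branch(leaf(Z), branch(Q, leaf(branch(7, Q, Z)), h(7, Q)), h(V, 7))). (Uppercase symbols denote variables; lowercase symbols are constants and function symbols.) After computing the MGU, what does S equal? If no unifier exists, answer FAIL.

FAIL

Decompose leaf/1: branch(leaf(app(unit, V)), branch(branch(h(unit, 7), leaf(1), h(1, 7)), A, S), h(h(app(a, S), Q), unit)) = branch(leaf(Z), branch(Q, leaf(branch(7, Q, Z)), h(7, Q)), h(V, 7)).
Decompose branch/3: leaf(app(unit, V)) = leaf(Z),  branch(branch(h(unit, 7), leaf(1), h(1, 7)), A, S) = branch(Q, leaf(branch(7, Q, Z)), h(7, Q)),  h(h(app(a, S), Q), unit) = h(V, 7).
Decompose leaf/1: app(unit, V) = Z.
Bind Z := app(unit, V); substituting into the one remaining equation that mentions Z gives: branch(branch(h(unit, 7), leaf(1), h(1, 7)), A, S) = branch(Q, leaf(branch(7, Q, app(unit, V))), h(7, Q)).
Decompose branch/3: branch(h(unit, 7), leaf(1), h(1, 7)) = Q,  A = leaf(branch(7, Q, app(unit, V))),  S = h(7, Q).
Bind Q := branch(h(unit, 7), leaf(1), h(1, 7)); substituting into the remaining equations gives: A = leaf(branch(7, branch(h(unit, 7), leaf(1), h(1, 7)), app(unit, V))),  S = h(7, branch(h(unit, 7), leaf(1), h(1, 7))),  h(h(app(a, S), branch(h(unit, 7), leaf(1), h(1, 7))), unit) = h(V, 7).
Bind A := leaf(branch(7, branch(h(unit, 7), leaf(1), h(1, 7)), app(unit, V))); no other remaining equation mentions A.
Bind S := h(7, branch(h(unit, 7), leaf(1), h(1, 7))); substituting into the remaining equation gives: h(h(app(a, h(7, branch(h(unit, 7), leaf(1), h(1, 7)))), branch(h(unit, 7), leaf(1), h(1, 7))), unit) = h(V, 7).
Decompose h/2: h(app(a, h(7, branch(h(unit, 7), leaf(1), h(1, 7)))), branch(h(unit, 7), leaf(1), h(1, 7))) = V,  unit = 7.
Bind V := h(app(a, h(7, branch(h(unit, 7), leaf(1), h(1, 7)))), branch(h(unit, 7), leaf(1), h(1, 7))); no other remaining equation mentions V. Substituting into the earlier bindings gives Z := app(unit, h(app(a, h(7, branch(h(unit, 7), leaf(1), h(1, 7)))), branch(h(unit, 7), leaf(1), h(1, 7)))), A := leaf(branch(7, branch(h(unit, 7), leaf(1), h(1, 7)), app(unit, h(app(a, h(7, branch(h(unit, 7), leaf(1), h(1, 7)))), branch(h(unit, 7), leaf(1), h(1, 7)))))).
Clash: constants unit and 7 differ; no unifier exists.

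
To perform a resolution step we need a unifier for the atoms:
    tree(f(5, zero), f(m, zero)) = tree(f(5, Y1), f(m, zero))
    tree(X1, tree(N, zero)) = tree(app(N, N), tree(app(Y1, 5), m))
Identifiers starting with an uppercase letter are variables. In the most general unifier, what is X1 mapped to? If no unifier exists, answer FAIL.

FAIL

Decompose tree/2: f(5, zero) = f(5, Y1),  f(m, zero) = f(m, zero).
Decompose f/2: 5 = 5,  zero = Y1.
Delete trivial equation 5 = 5.
Bind Y1 := zero; substituting into the one remaining equation that mentions Y1 gives: tree(X1, tree(N, zero)) = tree(app(N, N), tree(app(zero, 5), m)).
Delete trivial equation f(m, zero) = f(m, zero).
Decompose tree/2: X1 = app(N, N),  tree(N, zero) = tree(app(zero, 5), m).
Bind X1 := app(N, N); no other remaining equation mentions X1.
Decompose tree/2: N = app(zero, 5),  zero = m.
Bind N := app(zero, 5); no other remaining equation mentions N. Substituting into the earlier binding gives X1 := app(app(zero, 5), app(zero, 5)).
Clash: constants zero and m differ; no unifier exists.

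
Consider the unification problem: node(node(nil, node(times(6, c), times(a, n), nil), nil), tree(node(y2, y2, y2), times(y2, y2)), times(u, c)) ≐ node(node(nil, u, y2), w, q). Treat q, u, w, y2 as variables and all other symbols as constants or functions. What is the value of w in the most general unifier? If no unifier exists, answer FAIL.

tree(node(nil, nil, nil), times(nil, nil))

Decompose node/3: node(nil, node(times(6, c), times(a, n), nil), nil) ≐ node(nil, u, y2),  tree(node(y2, y2, y2), times(y2, y2)) ≐ w,  times(u, c) ≐ q.
Decompose node/3: nil ≐ nil,  node(times(6, c), times(a, n), nil) ≐ u,  nil ≐ y2.
Delete trivial equation nil ≐ nil.
Bind u := node(times(6, c), times(a, n), nil); substituting into the one remaining equation that mentions u gives: times(node(times(6, c), times(a, n), nil), c) ≐ q.
Bind y2 := nil; substituting into the one remaining equation that mentions y2 gives: tree(node(nil, nil, nil), times(nil, nil)) ≐ w.
Bind w := tree(node(nil, nil, nil), times(nil, nil)); no other remaining equation mentions w.
Bind q := times(node(times(6, c), times(a, n), nil), c).
MGU = { u -> node(times(6, c), times(a, n), nil), y2 -> nil, w -> tree(node(nil, nil, nil), times(nil, nil)), q -> times(node(times(6, c), times(a, n), nil), c) }, so w -> tree(node(nil, nil, nil), times(nil, nil)).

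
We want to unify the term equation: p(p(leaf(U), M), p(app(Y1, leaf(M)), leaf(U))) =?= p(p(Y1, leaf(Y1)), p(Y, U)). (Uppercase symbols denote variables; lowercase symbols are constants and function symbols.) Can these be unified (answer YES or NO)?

Decompose p/2: p(leaf(U), M) =?= p(Y1, leaf(Y1)),  p(app(Y1, leaf(M)), leaf(U)) =?= p(Y, U).
Decompose p/2: leaf(U) =?= Y1,  M =?= leaf(Y1).
Bind Y1 := leaf(U); substituting into the remaining equations gives: M =?= leaf(leaf(U)),  p(app(leaf(U), leaf(M)), leaf(U)) =?= p(Y, U).
Bind M := leaf(leaf(U)); substituting into the remaining equation gives: p(app(leaf(U), leaf(leaf(leaf(U)))), leaf(U)) =?= p(Y, U).
Decompose p/2: app(leaf(U), leaf(leaf(leaf(U)))) =?= Y,  leaf(U) =?= U.
Bind Y := app(leaf(U), leaf(leaf(leaf(U)))); no other remaining equation mentions Y.
Occurs check fails: U occurs in leaf(U); the equation U =?= leaf(U) has no finite solution.

NO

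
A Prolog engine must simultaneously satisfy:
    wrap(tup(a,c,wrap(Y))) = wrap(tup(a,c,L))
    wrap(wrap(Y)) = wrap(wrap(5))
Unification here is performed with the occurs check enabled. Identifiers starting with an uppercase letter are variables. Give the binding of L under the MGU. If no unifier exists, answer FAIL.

wrap(5)

Decompose wrap/1: tup(a,c,wrap(Y)) = tup(a,c,L).
Decompose tup/3: a = a,  c = c,  wrap(Y) = L.
Delete trivial equation a = a.
Delete trivial equation c = c.
Bind L := wrap(Y); no other remaining equation mentions L.
Decompose wrap/1: wrap(Y) = wrap(5).
Decompose wrap/1: Y = 5.
Bind Y := 5. Substituting into the earlier binding gives L := wrap(5).
MGU = { L -> wrap(5), Y -> 5 }, so L -> wrap(5).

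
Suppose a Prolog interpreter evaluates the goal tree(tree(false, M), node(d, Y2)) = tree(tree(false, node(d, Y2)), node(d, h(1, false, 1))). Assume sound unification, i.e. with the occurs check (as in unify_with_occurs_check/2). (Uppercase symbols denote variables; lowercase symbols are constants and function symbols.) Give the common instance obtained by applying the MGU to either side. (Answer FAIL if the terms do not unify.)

Decompose tree/2: tree(false, M) = tree(false, node(d, Y2)),  node(d, Y2) = node(d, h(1, false, 1)).
Decompose tree/2: false = false,  M = node(d, Y2).
Delete trivial equation false = false.
Bind M := node(d, Y2); no other remaining equation mentions M.
Decompose node/2: d = d,  Y2 = h(1, false, 1).
Delete trivial equation d = d.
Bind Y2 := h(1, false, 1). Substituting into the earlier binding gives M := node(d, h(1, false, 1)).
Applying the MGU to either side gives tree(tree(false, node(d, h(1, false, 1))), node(d, h(1, false, 1))).

tree(tree(false, node(d, h(1, false, 1))), node(d, h(1, false, 1)))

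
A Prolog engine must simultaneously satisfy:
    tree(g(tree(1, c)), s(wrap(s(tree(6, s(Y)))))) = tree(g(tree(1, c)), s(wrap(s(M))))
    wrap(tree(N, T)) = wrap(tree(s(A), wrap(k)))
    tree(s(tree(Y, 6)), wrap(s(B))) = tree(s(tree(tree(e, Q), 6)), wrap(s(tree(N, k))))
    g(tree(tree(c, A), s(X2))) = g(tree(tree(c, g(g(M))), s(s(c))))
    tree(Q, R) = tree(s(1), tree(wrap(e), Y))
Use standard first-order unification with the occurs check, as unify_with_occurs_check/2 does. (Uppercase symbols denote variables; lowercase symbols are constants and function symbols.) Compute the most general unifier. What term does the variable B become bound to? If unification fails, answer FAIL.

Decompose tree/2: g(tree(1, c)) = g(tree(1, c)),  s(wrap(s(tree(6, s(Y))))) = s(wrap(s(M))).
Delete trivial equation g(tree(1, c)) = g(tree(1, c)).
Decompose s/1: wrap(s(tree(6, s(Y)))) = wrap(s(M)).
Decompose wrap/1: s(tree(6, s(Y))) = s(M).
Decompose s/1: tree(6, s(Y)) = M.
Bind M := tree(6, s(Y)); substituting into the one remaining equation that mentions M gives: g(tree(tree(c, A), s(X2))) = g(tree(tree(c, g(g(tree(6, s(Y))))), s(s(c)))).
Decompose wrap/1: tree(N, T) = tree(s(A), wrap(k)).
Decompose tree/2: N = s(A),  T = wrap(k).
Bind N := s(A); substituting into the one remaining equation that mentions N gives: tree(s(tree(Y, 6)), wrap(s(B))) = tree(s(tree(tree(e, Q), 6)), wrap(s(tree(s(A), k)))).
Bind T := wrap(k); no other remaining equation mentions T.
Decompose tree/2: s(tree(Y, 6)) = s(tree(tree(e, Q), 6)),  wrap(s(B)) = wrap(s(tree(s(A), k))).
Decompose s/1: tree(Y, 6) = tree(tree(e, Q), 6).
Decompose tree/2: Y = tree(e, Q),  6 = 6.
Bind Y := tree(e, Q); substituting into the 2 remaining equations that mention Y gives: g(tree(tree(c, A), s(X2))) = g(tree(tree(c, g(g(tree(6, s(tree(e, Q)))))), s(s(c)))),  tree(Q, R) = tree(s(1), tree(wrap(e), tree(e, Q))). Substituting into the earlier binding gives M := tree(6, s(tree(e, Q))).
Delete trivial equation 6 = 6.
Decompose wrap/1: s(B) = s(tree(s(A), k)).
Decompose s/1: B = tree(s(A), k).
Bind B := tree(s(A), k); no other remaining equation mentions B.
Decompose g/1: tree(tree(c, A), s(X2)) = tree(tree(c, g(g(tree(6, s(tree(e, Q)))))), s(s(c))).
Decompose tree/2: tree(c, A) = tree(c, g(g(tree(6, s(tree(e, Q)))))),  s(X2) = s(s(c)).
Decompose tree/2: c = c,  A = g(g(tree(6, s(tree(e, Q))))).
Delete trivial equation c = c.
Bind A := g(g(tree(6, s(tree(e, Q))))); no other remaining equation mentions A. Substituting into the earlier bindings gives N := s(g(g(tree(6, s(tree(e, Q)))))), B := tree(s(g(g(tree(6, s(tree(e, Q)))))), k).
Decompose s/1: X2 = s(c).
Bind X2 := s(c); no other remaining equation mentions X2.
Decompose tree/2: Q = s(1),  R = tree(wrap(e), tree(e, Q)).
Bind Q := s(1); substituting into the remaining equation gives: R = tree(wrap(e), tree(e, s(1))). Substituting into the earlier bindings gives M := tree(6, s(tree(e, s(1)))), N := s(g(g(tree(6, s(tree(e, s(1))))))), Y := tree(e, s(1)), B := tree(s(g(g(tree(6, s(tree(e, s(1))))))), k), A := g(g(tree(6, s(tree(e, s(1)))))).
Bind R := tree(wrap(e), tree(e, s(1))).
MGU = { M ↦ tree(6, s(tree(e, s(1)))), N ↦ s(g(g(tree(6, s(tree(e, s(1))))))), T ↦ wrap(k), Y ↦ tree(e, s(1)), B ↦ tree(s(g(g(tree(6, s(tree(e, s(1))))))), k), A ↦ g(g(tree(6, s(tree(e, s(1)))))), X2 ↦ s(c), Q ↦ s(1), R ↦ tree(wrap(e), tree(e, s(1))) }, so B ↦ tree(s(g(g(tree(6, s(tree(e, s(1))))))), k).

tree(s(g(g(tree(6, s(tree(e, s(1))))))), k)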